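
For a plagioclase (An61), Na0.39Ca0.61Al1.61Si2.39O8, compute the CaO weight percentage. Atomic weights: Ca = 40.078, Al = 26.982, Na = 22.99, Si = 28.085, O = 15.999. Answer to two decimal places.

Formula mass = 271.970 g/mol.
0.61 Ca → 0.6100 mol CaO per formula unit; M(CaO) = 56.077, so CaO mass = 34.207 g.
34.207/271.970 × 100 = 12.58 wt%.

12.58 wt%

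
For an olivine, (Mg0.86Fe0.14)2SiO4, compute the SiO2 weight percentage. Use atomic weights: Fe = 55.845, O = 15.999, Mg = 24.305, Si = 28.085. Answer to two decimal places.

Formula mass = 149.522 g/mol.
1 Si → 1.0000 mol SiO2 per formula unit; M(SiO2) = 60.083, so SiO2 mass = 60.083 g.
60.083/149.522 × 100 = 40.18 wt%.

40.18 wt%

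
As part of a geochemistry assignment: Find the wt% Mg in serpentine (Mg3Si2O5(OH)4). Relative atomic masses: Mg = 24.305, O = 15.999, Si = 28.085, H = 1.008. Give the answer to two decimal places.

Formula mass = 3*24.305 + 2*28.085 + 9*15.999 + 4*1.008 = 277.108 g/mol, of which 72.915 g is Mg.
So Mg makes up 72.915/277.108 = 0.2631 of the mass, i.e. 26.31%.

26.31 mass %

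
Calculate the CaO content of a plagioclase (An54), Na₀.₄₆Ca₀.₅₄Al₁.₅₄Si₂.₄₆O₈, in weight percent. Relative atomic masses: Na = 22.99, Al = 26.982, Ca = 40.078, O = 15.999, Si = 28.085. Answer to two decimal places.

M(Na₀.₄₆Ca₀.₅₄Al₁.₅₄Si₂.₄₆O₈) = 270.851 g/mol; M(CaO) = 56.077 g/mol.
Moles CaO per formula unit = 0.54 Ca ÷ 1 = 0.5400.
CaO fraction = (0.5400 × 56.077) / 270.851 = 30.282/270.851 = 0.1118.

11.18 wt%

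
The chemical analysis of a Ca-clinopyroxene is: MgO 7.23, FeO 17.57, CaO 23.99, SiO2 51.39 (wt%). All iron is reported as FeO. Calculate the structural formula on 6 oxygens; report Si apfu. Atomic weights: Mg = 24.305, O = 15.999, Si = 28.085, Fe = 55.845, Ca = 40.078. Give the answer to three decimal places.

MgO (M=40.304): mol = 0.17939; Mg = 0.17939, O = 0.17939.
FeO (M=71.844): mol = 0.24456; Fe = 0.24456, O = 0.24456.
CaO (M=56.077): mol = 0.42780; Ca = 0.42780, O = 0.42780.
SiO2 (M=60.083): mol = 0.85532; Si = 0.85532, O = 1.71064.
ΣO = 2.56239; factor = 6/ΣO = 2.34156.
Si apfu = 0.85532 × 2.34156 = 2.003.

2.003 Si apfu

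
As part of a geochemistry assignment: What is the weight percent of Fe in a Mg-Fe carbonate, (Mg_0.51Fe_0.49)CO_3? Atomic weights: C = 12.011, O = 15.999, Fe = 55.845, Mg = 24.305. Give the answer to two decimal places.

27.43 weight percent

M((Mg_0.51Fe_0.49)CO_3) = 99.768 g/mol.
Fe contributes 0.49 × 55.845 = 27.364 g per mole.
27.364/99.768 = 0.2743 → 27.43%.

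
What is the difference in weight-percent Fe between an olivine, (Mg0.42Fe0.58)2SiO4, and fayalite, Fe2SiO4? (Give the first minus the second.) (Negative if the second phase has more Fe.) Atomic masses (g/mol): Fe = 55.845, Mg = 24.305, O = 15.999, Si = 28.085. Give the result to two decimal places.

-18.27 percentage points

Fe in (Mg0.42Fe0.58)2SiO4: molar mass 177.277 g/mol; 1.16×55.845 = 64.780 g → 36.54 wt%.
Fe in Fe2SiO4: molar mass 203.771 g/mol; 2×55.845 = 111.690 g → 54.81 wt%.
Difference = 36.54 − 54.81 = -18.27 percentage points.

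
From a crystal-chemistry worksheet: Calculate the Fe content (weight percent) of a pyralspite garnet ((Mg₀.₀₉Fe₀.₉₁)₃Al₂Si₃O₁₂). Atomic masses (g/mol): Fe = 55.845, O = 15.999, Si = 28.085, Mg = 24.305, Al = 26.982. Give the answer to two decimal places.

31.16 weight percent

M((Mg₀.₀₉Fe₀.₉₁)₃Al₂Si₃O₁₂) = 489.226 g/mol.
Fe contributes 2.73 × 55.845 = 152.457 g per mole.
152.457/489.226 = 0.3116 → 31.16%.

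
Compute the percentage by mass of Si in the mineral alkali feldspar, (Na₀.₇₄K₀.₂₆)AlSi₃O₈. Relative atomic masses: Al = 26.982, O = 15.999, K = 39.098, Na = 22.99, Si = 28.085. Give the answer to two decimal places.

Molar mass of (Na₀.₇₄K₀.₂₆)AlSi₃O₈: 0.74×22.99 + 0.26×39.098 + 1×26.982 + 3×28.085 + 8×15.999 = 266.407 g/mol.
Mass of Si per formula unit: 3 × 28.085 = 84.255 g.
Weight fraction Si = 84.255 / 266.407 = 0.3163.

31.63 weight percent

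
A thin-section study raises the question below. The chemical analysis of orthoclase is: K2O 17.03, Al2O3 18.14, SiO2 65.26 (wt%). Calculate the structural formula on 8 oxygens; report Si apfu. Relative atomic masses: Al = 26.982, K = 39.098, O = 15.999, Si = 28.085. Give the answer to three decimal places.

K2O: 17.03/94.195 = 0.18080 mol → 0.36160 mol K, 0.18080 mol O.
Al2O3: 18.14/101.961 = 0.17791 mol → 0.35582 mol Al, 0.53373 mol O.
SiO2: 65.26/60.083 = 1.08616 mol → 1.08616 mol Si, 2.17232 mol O.
Total oxygen = 2.88685 mol. Normalization factor = 8/2.88685 = 2.77119.
Si per 8 O = 1.08616 × 2.77119 = 3.010.

3.010 Si apfu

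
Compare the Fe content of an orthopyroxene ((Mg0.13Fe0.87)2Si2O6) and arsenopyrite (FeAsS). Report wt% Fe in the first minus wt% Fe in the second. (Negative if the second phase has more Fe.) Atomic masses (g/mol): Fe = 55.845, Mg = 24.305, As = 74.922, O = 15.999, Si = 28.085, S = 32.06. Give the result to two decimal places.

First mineral: 97.170 g Fe in 255.654 g formula = 38.01 wt% Fe.
Second mineral: 55.845 g Fe in 162.827 g formula = 34.30 wt% Fe.
38.01% − 34.30% gives a difference of 3.71 percentage points.

3.71 percentage points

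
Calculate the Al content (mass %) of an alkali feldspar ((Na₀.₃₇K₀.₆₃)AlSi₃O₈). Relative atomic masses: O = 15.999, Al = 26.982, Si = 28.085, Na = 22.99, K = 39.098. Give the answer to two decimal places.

9.91 mass %

Formula mass = 0.37·22.99 + 0.63·39.098 + 1·26.982 + 3·28.085 + 8·15.999 = 272.367 g/mol, of which 26.982 g is Al.
So Al makes up 26.982/272.367 = 0.0991 of the mass, i.e. 9.91%.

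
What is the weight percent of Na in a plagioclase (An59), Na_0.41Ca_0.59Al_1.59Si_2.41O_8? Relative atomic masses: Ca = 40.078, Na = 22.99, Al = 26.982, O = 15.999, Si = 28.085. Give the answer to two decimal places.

Formula mass = 0.41×22.99 + 0.59×40.078 + 1.59×26.982 + 2.41×28.085 + 8×15.999 = 271.650 g/mol, of which 9.426 g is Na.
So Na makes up 9.426/271.650 = 0.0347 of the mass, i.e. 3.47%.

3.47 weight percent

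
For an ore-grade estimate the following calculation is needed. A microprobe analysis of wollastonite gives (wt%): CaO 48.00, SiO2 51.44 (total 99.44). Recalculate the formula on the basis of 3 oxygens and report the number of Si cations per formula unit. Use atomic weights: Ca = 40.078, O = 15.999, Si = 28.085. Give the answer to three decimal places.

CaO (M=56.077): mol = 0.85597; Ca = 0.85597, O = 0.85597.
SiO2 (M=60.083): mol = 0.85615; Si = 0.85615, O = 1.71230.
ΣO = 2.56827; factor = 3/ΣO = 1.16810.
Si apfu = 0.85615 × 1.16810 = 1.000.

1.000 Si apfu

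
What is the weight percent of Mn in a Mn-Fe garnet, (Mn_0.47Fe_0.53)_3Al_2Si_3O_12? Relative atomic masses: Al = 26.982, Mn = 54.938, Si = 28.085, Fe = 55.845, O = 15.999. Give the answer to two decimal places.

15.60 mass %

Formula mass = 1.41·54.938 + 1.59·55.845 + 2·26.982 + 3·28.085 + 12·15.999 = 496.463 g/mol, of which 77.463 g is Mn.
So Mn makes up 77.463/496.463 = 0.1560 of the mass, i.e. 15.60%.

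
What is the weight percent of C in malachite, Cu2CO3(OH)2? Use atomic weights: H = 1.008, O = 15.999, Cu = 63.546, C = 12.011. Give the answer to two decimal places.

5.43 wt%

Molar mass of Cu2CO3(OH)2: 2×63.546 + 1×12.011 + 5×15.999 + 2×1.008 = 221.114 g/mol.
Mass of C per formula unit: 1 × 12.011 = 12.011 g.
Weight fraction C = 12.011 / 221.114 = 0.0543.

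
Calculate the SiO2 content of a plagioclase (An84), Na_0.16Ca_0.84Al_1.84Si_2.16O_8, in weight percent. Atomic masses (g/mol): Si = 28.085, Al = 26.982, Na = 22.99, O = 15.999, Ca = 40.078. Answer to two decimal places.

47.08 wt%

M(Na_0.16Ca_0.84Al_1.84Si_2.16O_8) = 275.646 g/mol; M(SiO2) = 60.083 g/mol.
Moles SiO2 per formula unit = 2.16 Si ÷ 1 = 2.1600.
SiO2 fraction = (2.1600 × 60.083) / 275.646 = 129.779/275.646 = 0.4708.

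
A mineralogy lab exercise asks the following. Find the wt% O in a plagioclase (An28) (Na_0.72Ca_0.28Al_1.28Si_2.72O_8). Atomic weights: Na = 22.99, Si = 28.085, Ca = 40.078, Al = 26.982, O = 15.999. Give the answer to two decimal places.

47.99 wt%

M(Na_0.72Ca_0.28Al_1.28Si_2.72O_8) = 266.695 g/mol.
O contributes 8 × 15.999 = 127.992 g per mole.
127.992/266.695 = 0.4799 → 47.99%.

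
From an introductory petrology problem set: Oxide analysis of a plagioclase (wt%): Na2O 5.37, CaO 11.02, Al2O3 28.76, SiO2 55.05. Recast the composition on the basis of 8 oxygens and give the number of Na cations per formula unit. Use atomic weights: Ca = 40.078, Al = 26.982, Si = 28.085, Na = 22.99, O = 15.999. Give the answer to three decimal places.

0.468 Na apfu

5.37 wt% Na2O ÷ 61.979 g/mol = 0.08664 mol, giving 0.17328 Na and 0.08664 O.
11.02 wt% CaO ÷ 56.077 g/mol = 0.19652 mol, giving 0.19652 Ca and 0.19652 O.
28.76 wt% Al2O3 ÷ 101.961 g/mol = 0.28207 mol, giving 0.56414 Al and 0.84621 O.
55.05 wt% SiO2 ÷ 60.083 g/mol = 0.91623 mol, giving 0.91623 Si and 1.83246 O.
Oxygen sums to 2.96183; scaling by 8/2.96183 = 2.70103 puts the formula on 8 O.
Na: 0.17328 × 2.70103 = 0.468 atoms per formula unit.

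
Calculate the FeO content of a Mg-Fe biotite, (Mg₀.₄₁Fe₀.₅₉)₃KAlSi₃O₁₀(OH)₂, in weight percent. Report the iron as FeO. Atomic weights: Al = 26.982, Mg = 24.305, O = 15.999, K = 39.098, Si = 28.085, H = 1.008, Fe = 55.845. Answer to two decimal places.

Formula mass = 473.080 g/mol.
1.77 Fe → 1.7700 mol FeO per formula unit; M(FeO) = 71.844, so FeO mass = 127.164 g.
127.164/473.080 × 100 = 26.88 wt%.

26.88 wt%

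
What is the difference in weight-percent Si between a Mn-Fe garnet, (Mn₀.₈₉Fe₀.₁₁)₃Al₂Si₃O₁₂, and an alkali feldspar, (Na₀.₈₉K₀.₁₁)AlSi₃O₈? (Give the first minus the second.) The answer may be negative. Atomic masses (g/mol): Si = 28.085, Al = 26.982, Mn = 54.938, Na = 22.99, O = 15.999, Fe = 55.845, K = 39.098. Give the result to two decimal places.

First mineral: 84.255 g Si in 495.320 g formula = 17.01 wt% Si.
Second mineral: 84.255 g Si in 263.991 g formula = 31.92 wt% Si.
17.01% − 31.92% gives a difference of -14.91 percentage points.

-14.91 percentage points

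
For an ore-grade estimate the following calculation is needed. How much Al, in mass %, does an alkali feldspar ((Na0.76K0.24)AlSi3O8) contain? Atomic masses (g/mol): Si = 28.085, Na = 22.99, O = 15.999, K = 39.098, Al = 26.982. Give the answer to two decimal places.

M((Na0.76K0.24)AlSi3O8) = 266.085 g/mol.
Al contributes 1 × 26.982 = 26.982 g per mole.
26.982/266.085 = 0.1014 → 10.14%.

10.14 mass %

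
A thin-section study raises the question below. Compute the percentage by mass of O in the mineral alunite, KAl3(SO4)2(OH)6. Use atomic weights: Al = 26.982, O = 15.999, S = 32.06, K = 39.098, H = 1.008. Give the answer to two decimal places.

54.08 weight percent

Molar mass of KAl3(SO4)2(OH)6: 1*39.098 + 3*26.982 + 2*32.06 + 14*15.999 + 6*1.008 = 414.198 g/mol.
Mass of O per formula unit: 14 × 15.999 = 223.986 g.
Weight fraction O = 223.986 / 414.198 = 0.5408.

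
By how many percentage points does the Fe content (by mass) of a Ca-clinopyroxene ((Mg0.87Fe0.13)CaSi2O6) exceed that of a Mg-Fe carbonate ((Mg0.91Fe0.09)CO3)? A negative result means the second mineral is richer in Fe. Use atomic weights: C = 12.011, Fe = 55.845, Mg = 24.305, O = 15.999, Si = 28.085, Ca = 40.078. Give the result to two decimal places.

M((Mg0.87Fe0.13)CaSi2O6) = 220.647 g/mol, so wt% Fe = 7.260/220.647 × 100 = 3.29%.
M((Mg0.91Fe0.09)CO3) = 87.152 g/mol, so wt% Fe = 5.026/87.152 × 100 = 5.77%.
3.29 − 5.77 = -2.48 pp.

-2.48 percentage points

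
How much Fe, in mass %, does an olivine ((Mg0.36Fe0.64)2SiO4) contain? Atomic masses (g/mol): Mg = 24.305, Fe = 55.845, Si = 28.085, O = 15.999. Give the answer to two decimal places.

39.48 mass %

M((Mg0.36Fe0.64)2SiO4) = 181.062 g/mol.
Fe contributes 1.28 × 55.845 = 71.482 g per mole.
71.482/181.062 = 0.3948 → 39.48%.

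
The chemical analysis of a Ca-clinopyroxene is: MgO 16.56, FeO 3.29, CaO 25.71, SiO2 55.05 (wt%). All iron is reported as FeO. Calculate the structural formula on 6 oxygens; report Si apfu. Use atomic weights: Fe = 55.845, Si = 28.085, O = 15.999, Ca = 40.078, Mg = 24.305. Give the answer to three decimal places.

2.001 Si apfu

MgO (M=40.304): mol = 0.41088; Mg = 0.41088, O = 0.41088.
FeO (M=71.844): mol = 0.04579; Fe = 0.04579, O = 0.04579.
CaO (M=56.077): mol = 0.45848; Ca = 0.45848, O = 0.45848.
SiO2 (M=60.083): mol = 0.91623; Si = 0.91623, O = 1.83246.
ΣO = 2.74761; factor = 6/ΣO = 2.18372.
Si apfu = 0.91623 × 2.18372 = 2.001.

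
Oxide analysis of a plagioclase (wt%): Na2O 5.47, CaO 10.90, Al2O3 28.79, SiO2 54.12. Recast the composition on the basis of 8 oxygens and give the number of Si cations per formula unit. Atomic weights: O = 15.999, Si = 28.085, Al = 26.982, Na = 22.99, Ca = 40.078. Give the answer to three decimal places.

2.458 Si apfu

Na2O: 5.47/61.979 = 0.08826 mol → 0.17652 mol Na, 0.08826 mol O.
CaO: 10.90/56.077 = 0.19438 mol → 0.19438 mol Ca, 0.19438 mol O.
Al2O3: 28.79/101.961 = 0.28236 mol → 0.56472 mol Al, 0.84708 mol O.
SiO2: 54.12/60.083 = 0.90075 mol → 0.90075 mol Si, 1.80150 mol O.
Total oxygen = 2.93122 mol. Normalization factor = 8/2.93122 = 2.72924.
Si per 8 O = 0.90075 × 2.72924 = 2.458.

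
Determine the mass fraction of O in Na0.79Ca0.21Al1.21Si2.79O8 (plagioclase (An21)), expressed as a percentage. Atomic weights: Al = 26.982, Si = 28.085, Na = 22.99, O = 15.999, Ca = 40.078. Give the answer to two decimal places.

M(Na0.79Ca0.21Al1.21Si2.79O8) = 265.576 g/mol.
O contributes 8 × 15.999 = 127.992 g per mole.
127.992/265.576 = 0.4819 → 48.19%.

48.19 weight percent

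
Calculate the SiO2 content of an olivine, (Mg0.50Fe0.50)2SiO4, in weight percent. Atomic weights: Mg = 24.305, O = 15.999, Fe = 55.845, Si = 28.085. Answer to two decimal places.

Molar mass of (Mg0.50Fe0.50)2SiO4 = 1*24.305 + 1*55.845 + 1*28.085 + 4*15.999 = 172.231 g/mol.
Each formula unit contains 1 Si, equivalent to 1/1 = 1.0000 mol SiO2.
M(SiO2) = 1×28.085 + 2×15.999 = 60.083 g/mol.
Mass of SiO2 per formula unit = 1.0000 × 60.083 = 60.083 g.
SiO2 wt% = 60.083 / 172.231 × 100 = 34.89%.

34.89 wt%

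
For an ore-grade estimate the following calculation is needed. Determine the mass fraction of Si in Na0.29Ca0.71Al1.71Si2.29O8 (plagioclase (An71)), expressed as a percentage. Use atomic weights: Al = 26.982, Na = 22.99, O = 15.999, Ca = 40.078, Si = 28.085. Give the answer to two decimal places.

23.51 weight percent

Molar mass of Na0.29Ca0.71Al1.71Si2.29O8: 0.29*22.99 + 0.71*40.078 + 1.71*26.982 + 2.29*28.085 + 8*15.999 = 273.568 g/mol.
Mass of Si per formula unit: 2.29 × 28.085 = 64.315 g.
Weight fraction Si = 64.315 / 273.568 = 0.2351.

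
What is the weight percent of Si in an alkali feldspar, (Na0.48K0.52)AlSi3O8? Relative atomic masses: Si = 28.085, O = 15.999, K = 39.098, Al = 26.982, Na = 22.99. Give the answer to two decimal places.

31.14 weight percent

M((Na0.48K0.52)AlSi3O8) = 270.595 g/mol.
Si contributes 3 × 28.085 = 84.255 g per mole.
84.255/270.595 = 0.3114 → 31.14%.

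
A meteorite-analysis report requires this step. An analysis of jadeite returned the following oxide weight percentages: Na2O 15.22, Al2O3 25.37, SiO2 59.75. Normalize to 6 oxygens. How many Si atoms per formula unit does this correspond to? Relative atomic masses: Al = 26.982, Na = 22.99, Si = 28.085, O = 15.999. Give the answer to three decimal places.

Na2O (M=61.979): mol = 0.24557; Na = 0.49114, O = 0.24557.
Al2O3 (M=101.961): mol = 0.24882; Al = 0.49764, O = 0.74646.
SiO2 (M=60.083): mol = 0.99446; Si = 0.99446, O = 1.98892.
ΣO = 2.98095; factor = 6/ΣO = 2.01278.
Si apfu = 0.99446 × 2.01278 = 2.002.

2.002 Si apfu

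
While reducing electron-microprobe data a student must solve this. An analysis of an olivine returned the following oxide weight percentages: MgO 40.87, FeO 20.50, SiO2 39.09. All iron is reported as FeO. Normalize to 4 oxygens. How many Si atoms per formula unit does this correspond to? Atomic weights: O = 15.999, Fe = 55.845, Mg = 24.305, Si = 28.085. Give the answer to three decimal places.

1.001 Si apfu

MgO (M=40.304): mol = 1.01404; Mg = 1.01404, O = 1.01404.
FeO (M=71.844): mol = 0.28534; Fe = 0.28534, O = 0.28534.
SiO2 (M=60.083): mol = 0.65060; Si = 0.65060, O = 1.30120.
ΣO = 2.60058; factor = 4/ΣO = 1.53812.
Si apfu = 0.65060 × 1.53812 = 1.001.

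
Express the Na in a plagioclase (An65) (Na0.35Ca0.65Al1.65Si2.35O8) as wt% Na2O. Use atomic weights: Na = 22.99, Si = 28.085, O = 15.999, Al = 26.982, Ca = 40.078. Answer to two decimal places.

Formula mass = 272.609 g/mol.
0.35 Na → 0.1750 mol Na2O per formula unit; M(Na2O) = 61.979, so Na2O mass = 10.846 g.
10.846/272.609 × 100 = 3.98 wt%.

3.98 wt%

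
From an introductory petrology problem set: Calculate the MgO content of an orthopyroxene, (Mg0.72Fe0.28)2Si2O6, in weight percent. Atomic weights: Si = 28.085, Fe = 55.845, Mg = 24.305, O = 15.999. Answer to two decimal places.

26.57 wt%

Formula mass = 218.436 g/mol.
1.44 Mg → 1.4400 mol MgO per formula unit; M(MgO) = 40.304, so MgO mass = 58.038 g.
58.038/218.436 × 100 = 26.57 wt%.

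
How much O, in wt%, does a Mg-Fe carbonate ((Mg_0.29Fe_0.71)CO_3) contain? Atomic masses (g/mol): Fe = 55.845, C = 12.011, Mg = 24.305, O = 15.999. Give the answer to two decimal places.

M((Mg_0.29Fe_0.71)CO_3) = 106.706 g/mol.
O contributes 3 × 15.999 = 47.997 g per mole.
47.997/106.706 = 0.4498 → 44.98%.

44.98 wt%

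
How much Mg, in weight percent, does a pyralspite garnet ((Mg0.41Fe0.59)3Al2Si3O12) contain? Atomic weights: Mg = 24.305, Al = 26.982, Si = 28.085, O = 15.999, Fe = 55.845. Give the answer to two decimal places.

M((Mg0.41Fe0.59)3Al2Si3O12) = 458.948 g/mol.
Mg contributes 1.23 × 24.305 = 29.895 g per mole.
29.895/458.948 = 0.0651 → 6.51%.

6.51 weight percent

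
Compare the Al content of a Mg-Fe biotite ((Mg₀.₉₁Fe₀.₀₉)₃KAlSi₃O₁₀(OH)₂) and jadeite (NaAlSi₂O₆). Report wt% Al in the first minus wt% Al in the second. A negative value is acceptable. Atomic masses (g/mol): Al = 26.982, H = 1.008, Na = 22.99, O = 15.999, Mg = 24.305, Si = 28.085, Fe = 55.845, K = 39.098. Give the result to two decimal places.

Al in (Mg₀.₉₁Fe₀.₀₉)₃KAlSi₃O₁₀(OH)₂: molar mass 425.770 g/mol; 1×26.982 = 26.982 g → 6.34 wt%.
Al in NaAlSi₂O₆: molar mass 202.136 g/mol; 1×26.982 = 26.982 g → 13.35 wt%.
Difference = 6.34 − 13.35 = -7.01 percentage points.

-7.01 percentage points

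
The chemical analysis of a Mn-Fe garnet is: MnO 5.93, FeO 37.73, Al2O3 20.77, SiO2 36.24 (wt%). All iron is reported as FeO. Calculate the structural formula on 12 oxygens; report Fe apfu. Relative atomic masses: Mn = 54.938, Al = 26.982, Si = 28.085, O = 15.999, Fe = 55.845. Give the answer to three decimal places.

2.597 Fe apfu

5.93 wt% MnO ÷ 70.937 g/mol = 0.08360 mol, giving 0.08360 Mn and 0.08360 O.
37.73 wt% FeO ÷ 71.844 g/mol = 0.52517 mol, giving 0.52517 Fe and 0.52517 O.
20.77 wt% Al2O3 ÷ 101.961 g/mol = 0.20371 mol, giving 0.40742 Al and 0.61113 O.
36.24 wt% SiO2 ÷ 60.083 g/mol = 0.60317 mol, giving 0.60317 Si and 1.20634 O.
Oxygen sums to 2.42624; scaling by 12/2.42624 = 4.94592 puts the formula on 12 O.
Fe: 0.52517 × 4.94592 = 2.597 atoms per formula unit.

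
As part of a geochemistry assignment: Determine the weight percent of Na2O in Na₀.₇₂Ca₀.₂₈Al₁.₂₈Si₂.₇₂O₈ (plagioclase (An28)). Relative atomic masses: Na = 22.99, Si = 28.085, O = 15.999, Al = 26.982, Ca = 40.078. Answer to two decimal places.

Formula mass = 266.695 g/mol.
0.72 Na → 0.3600 mol Na2O per formula unit; M(Na2O) = 61.979, so Na2O mass = 22.312 g.
22.312/266.695 × 100 = 8.37 wt%.

8.37 wt%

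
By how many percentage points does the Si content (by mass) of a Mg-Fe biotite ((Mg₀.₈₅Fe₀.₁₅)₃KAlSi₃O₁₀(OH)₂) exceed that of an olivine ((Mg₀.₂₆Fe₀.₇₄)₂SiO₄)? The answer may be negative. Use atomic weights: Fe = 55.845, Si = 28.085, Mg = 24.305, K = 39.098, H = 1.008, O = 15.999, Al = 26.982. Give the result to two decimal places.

First mineral: 84.255 g Si in 431.447 g formula = 19.53 wt% Si.
Second mineral: 28.085 g Si in 187.370 g formula = 14.99 wt% Si.
19.53% − 14.99% gives a difference of 4.54 percentage points.

4.54 percentage points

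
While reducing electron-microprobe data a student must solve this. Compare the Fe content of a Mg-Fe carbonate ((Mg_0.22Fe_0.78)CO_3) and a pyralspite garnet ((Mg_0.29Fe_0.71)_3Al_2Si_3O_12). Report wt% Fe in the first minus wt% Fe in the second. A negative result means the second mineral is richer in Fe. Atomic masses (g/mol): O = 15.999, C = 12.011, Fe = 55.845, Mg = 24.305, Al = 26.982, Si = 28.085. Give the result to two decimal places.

14.70 percentage points

M((Mg_0.22Fe_0.78)CO_3) = 108.914 g/mol, so wt% Fe = 43.559/108.914 × 100 = 39.99%.
M((Mg_0.29Fe_0.71)_3Al_2Si_3O_12) = 470.302 g/mol, so wt% Fe = 118.950/470.302 × 100 = 25.29%.
39.99 − 25.29 = 14.70 pp.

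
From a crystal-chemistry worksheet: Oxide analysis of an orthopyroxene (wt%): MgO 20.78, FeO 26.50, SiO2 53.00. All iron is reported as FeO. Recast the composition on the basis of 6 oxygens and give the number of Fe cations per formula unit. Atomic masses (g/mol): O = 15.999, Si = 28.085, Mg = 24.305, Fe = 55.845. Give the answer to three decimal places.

0.836 Fe apfu

MgO (M=40.304): mol = 0.51558; Mg = 0.51558, O = 0.51558.
FeO (M=71.844): mol = 0.36885; Fe = 0.36885, O = 0.36885.
SiO2 (M=60.083): mol = 0.88211; Si = 0.88211, O = 1.76422.
ΣO = 2.64865; factor = 6/ΣO = 2.26530.
Fe apfu = 0.36885 × 2.26530 = 0.836.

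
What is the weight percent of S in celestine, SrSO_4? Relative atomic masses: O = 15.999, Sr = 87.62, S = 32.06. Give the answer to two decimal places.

17.45 wt%

Molar mass of SrSO_4: 1×87.62 + 1×32.06 + 4×15.999 = 183.676 g/mol.
Mass of S per formula unit: 1 × 32.06 = 32.060 g.
Weight fraction S = 32.060 / 183.676 = 0.1745.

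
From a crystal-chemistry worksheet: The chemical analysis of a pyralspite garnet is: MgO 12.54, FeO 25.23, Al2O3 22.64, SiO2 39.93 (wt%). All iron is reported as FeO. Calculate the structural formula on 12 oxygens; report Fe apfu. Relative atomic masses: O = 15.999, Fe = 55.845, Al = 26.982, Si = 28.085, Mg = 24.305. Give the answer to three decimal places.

MgO (M=40.304): mol = 0.31114; Mg = 0.31114, O = 0.31114.
FeO (M=71.844): mol = 0.35118; Fe = 0.35118, O = 0.35118.
Al2O3 (M=101.961): mol = 0.22205; Al = 0.44410, O = 0.66615.
SiO2 (M=60.083): mol = 0.66458; Si = 0.66458, O = 1.32916.
ΣO = 2.65763; factor = 12/ΣO = 4.51530.
Fe apfu = 0.35118 × 4.51530 = 1.586.

1.586 Fe apfu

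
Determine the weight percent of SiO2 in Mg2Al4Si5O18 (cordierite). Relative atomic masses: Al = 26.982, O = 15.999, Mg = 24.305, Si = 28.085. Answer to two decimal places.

51.36 wt%

Formula mass = 584.945 g/mol.
5 Si → 5.0000 mol SiO2 per formula unit; M(SiO2) = 60.083, so SiO2 mass = 300.415 g.
300.415/584.945 × 100 = 51.36 wt%.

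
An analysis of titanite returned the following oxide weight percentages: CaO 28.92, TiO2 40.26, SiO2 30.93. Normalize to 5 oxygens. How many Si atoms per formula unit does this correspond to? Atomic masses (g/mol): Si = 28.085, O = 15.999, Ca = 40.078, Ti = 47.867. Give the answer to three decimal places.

28.92 wt% CaO ÷ 56.077 g/mol = 0.51572 mol, giving 0.51572 Ca and 0.51572 O.
40.26 wt% TiO2 ÷ 79.865 g/mol = 0.50410 mol, giving 0.50410 Ti and 1.00820 O.
30.93 wt% SiO2 ÷ 60.083 g/mol = 0.51479 mol, giving 0.51479 Si and 1.02958 O.
Oxygen sums to 2.55350; scaling by 5/2.55350 = 1.95810 puts the formula on 5 O.
Si: 0.51479 × 1.95810 = 1.008 atoms per formula unit.

1.008 Si apfu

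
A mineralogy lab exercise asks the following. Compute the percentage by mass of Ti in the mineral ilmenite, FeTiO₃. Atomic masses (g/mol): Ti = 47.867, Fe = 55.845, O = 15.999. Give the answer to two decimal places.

31.55 wt%

M(FeTiO₃) = 151.709 g/mol.
Ti contributes 1 × 47.867 = 47.867 g per mole.
47.867/151.709 = 0.3155 → 31.55%.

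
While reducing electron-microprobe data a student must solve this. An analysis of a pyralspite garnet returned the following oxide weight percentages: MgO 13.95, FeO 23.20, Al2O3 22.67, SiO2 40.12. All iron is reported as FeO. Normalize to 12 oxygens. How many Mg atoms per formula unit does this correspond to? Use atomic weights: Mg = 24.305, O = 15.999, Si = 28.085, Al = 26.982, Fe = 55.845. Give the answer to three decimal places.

MgO (M=40.304): mol = 0.34612; Mg = 0.34612, O = 0.34612.
FeO (M=71.844): mol = 0.32292; Fe = 0.32292, O = 0.32292.
Al2O3 (M=101.961): mol = 0.22234; Al = 0.44468, O = 0.66702.
SiO2 (M=60.083): mol = 0.66774; Si = 0.66774, O = 1.33548.
ΣO = 2.67154; factor = 12/ΣO = 4.49179.
Mg apfu = 0.34612 × 4.49179 = 1.555.

1.555 Mg apfu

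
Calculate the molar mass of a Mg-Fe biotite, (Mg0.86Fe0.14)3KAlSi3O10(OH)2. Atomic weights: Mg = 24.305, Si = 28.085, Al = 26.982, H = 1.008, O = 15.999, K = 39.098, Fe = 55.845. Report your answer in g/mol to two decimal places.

430.50 g/mol

Mg: 2.58 × 24.305 = 62.7069
Fe: 0.42 × 55.845 = 23.4549
K: 1 × 39.098 = 39.0980
Al: 1 × 26.982 = 26.9820
Si: 3 × 28.085 = 84.2550
O: 12 × 15.999 = 191.9880
H: 2 × 1.008 = 2.0160
Summing the contributions gives the formula mass.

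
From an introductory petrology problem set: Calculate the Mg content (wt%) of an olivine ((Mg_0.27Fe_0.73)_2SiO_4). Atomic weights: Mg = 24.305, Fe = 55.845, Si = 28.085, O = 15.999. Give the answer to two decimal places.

7.03 wt%

M((Mg_0.27Fe_0.73)_2SiO_4) = 186.739 g/mol.
Mg contributes 0.54 × 24.305 = 13.125 g per mole.
13.125/186.739 = 0.0703 → 7.03%.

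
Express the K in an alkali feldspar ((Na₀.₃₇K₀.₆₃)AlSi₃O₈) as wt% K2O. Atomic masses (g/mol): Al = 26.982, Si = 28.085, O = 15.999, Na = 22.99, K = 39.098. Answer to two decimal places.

10.89 wt%

Molar mass of (Na₀.₃₇K₀.₆₃)AlSi₃O₈ = 0.37×22.99 + 0.63×39.098 + 1×26.982 + 3×28.085 + 8×15.999 = 272.367 g/mol.
Each formula unit contains 0.63 K, equivalent to 0.63/2 = 0.3150 mol K2O.
M(K2O) = 2×39.098 + 1×15.999 = 94.195 g/mol.
Mass of K2O per formula unit = 0.3150 × 94.195 = 29.671 g.
K2O wt% = 29.671 / 272.367 × 100 = 10.89%.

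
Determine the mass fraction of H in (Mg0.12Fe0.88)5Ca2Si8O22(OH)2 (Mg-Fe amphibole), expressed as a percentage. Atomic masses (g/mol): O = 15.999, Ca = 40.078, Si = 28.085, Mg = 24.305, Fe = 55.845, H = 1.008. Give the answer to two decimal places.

0.21 weight percent

Molar mass of (Mg0.12Fe0.88)5Ca2Si8O22(OH)2: 0.60·24.305 + 4.40·55.845 + 2·40.078 + 8·28.085 + 24·15.999 + 2·1.008 = 951.129 g/mol.
Mass of H per formula unit: 2 × 1.008 = 2.016 g.
Weight fraction H = 2.016 / 951.129 = 0.0021.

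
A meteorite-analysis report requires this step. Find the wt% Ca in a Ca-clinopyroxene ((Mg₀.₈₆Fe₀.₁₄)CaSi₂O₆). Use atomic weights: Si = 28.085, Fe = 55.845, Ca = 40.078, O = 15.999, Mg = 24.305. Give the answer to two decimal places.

18.14 mass %

Molar mass of (Mg₀.₈₆Fe₀.₁₄)CaSi₂O₆: 0.86·24.305 + 0.14·55.845 + 1·40.078 + 2·28.085 + 6·15.999 = 220.963 g/mol.
Mass of Ca per formula unit: 1 × 40.078 = 40.078 g.
Weight fraction Ca = 40.078 / 220.963 = 0.1814.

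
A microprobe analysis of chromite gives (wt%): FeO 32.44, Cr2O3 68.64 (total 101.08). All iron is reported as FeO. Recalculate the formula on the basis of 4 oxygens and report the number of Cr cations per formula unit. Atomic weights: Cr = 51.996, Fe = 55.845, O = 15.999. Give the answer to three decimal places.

2.000 Cr apfu

FeO: 32.44/71.844 = 0.45153 mol → 0.45153 mol Fe, 0.45153 mol O.
Cr2O3: 68.64/151.989 = 0.45161 mol → 0.90322 mol Cr, 1.35483 mol O.
Total oxygen = 1.80636 mol. Normalization factor = 4/1.80636 = 2.21440.
Cr per 4 O = 0.90322 × 2.21440 = 2.000.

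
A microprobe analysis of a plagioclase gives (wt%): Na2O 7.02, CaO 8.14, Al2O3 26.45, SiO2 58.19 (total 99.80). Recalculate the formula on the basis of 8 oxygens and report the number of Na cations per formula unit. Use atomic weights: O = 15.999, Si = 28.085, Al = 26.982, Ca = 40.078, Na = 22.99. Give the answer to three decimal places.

7.02 wt% Na2O ÷ 61.979 g/mol = 0.11326 mol, giving 0.22652 Na and 0.11326 O.
8.14 wt% CaO ÷ 56.077 g/mol = 0.14516 mol, giving 0.14516 Ca and 0.14516 O.
26.45 wt% Al2O3 ÷ 101.961 g/mol = 0.25941 mol, giving 0.51882 Al and 0.77823 O.
58.19 wt% SiO2 ÷ 60.083 g/mol = 0.96849 mol, giving 0.96849 Si and 1.93698 O.
Oxygen sums to 2.97363; scaling by 8/2.97363 = 2.69031 puts the formula on 8 O.
Na: 0.22652 × 2.69031 = 0.609 atoms per formula unit.

0.609 Na apfu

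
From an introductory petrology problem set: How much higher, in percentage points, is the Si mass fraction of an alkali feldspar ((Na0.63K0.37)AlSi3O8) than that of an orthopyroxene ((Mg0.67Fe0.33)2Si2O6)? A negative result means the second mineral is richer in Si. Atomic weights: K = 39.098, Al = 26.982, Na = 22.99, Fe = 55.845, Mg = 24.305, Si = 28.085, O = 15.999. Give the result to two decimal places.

6.07 percentage points

First mineral: 84.255 g Si in 268.179 g formula = 31.42 wt% Si.
Second mineral: 56.170 g Si in 221.590 g formula = 25.35 wt% Si.
31.42% − 25.35% gives a difference of 6.07 percentage points.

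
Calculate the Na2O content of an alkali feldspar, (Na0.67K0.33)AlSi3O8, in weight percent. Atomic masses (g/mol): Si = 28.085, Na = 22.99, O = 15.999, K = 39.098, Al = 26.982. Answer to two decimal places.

7.76 wt%

Molar mass of (Na0.67K0.33)AlSi3O8 = 0.67×22.99 + 0.33×39.098 + 1×26.982 + 3×28.085 + 8×15.999 = 267.535 g/mol.
Each formula unit contains 0.67 Na, equivalent to 0.67/2 = 0.3350 mol Na2O.
M(Na2O) = 2×22.99 + 1×15.999 = 61.979 g/mol.
Mass of Na2O per formula unit = 0.3350 × 61.979 = 20.763 g.
Na2O wt% = 20.763 / 267.535 × 100 = 7.76%.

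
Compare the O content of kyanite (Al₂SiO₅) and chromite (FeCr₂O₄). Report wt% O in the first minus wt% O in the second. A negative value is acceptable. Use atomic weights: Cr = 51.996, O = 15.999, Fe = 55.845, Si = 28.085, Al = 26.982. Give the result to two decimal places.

20.78 percentage points

First mineral: 79.995 g O in 162.044 g formula = 49.37 wt% O.
Second mineral: 63.996 g O in 223.833 g formula = 28.59 wt% O.
49.37% − 28.59% gives a difference of 20.78 percentage points.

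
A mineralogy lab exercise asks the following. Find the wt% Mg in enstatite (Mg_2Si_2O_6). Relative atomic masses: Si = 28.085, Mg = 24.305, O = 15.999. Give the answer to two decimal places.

M(Mg_2Si_2O_6) = 200.774 g/mol.
Mg contributes 2 × 24.305 = 48.610 g per mole.
48.610/200.774 = 0.2421 → 24.21%.

24.21 wt%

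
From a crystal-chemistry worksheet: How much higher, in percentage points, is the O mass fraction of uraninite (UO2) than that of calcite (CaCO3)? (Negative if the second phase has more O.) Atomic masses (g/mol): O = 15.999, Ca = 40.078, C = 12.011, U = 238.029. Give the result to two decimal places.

-36.11 percentage points

First mineral: 31.998 g O in 270.027 g formula = 11.85 wt% O.
Second mineral: 47.997 g O in 100.086 g formula = 47.96 wt% O.
11.85% − 47.96% gives a difference of -36.11 percentage points.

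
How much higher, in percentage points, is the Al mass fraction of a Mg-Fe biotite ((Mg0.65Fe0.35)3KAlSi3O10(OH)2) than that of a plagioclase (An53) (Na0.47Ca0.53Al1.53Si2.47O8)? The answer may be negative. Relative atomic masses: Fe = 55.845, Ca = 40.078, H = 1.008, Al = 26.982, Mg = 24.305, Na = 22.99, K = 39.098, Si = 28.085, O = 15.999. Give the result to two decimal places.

-9.26 percentage points

First mineral: 26.982 g Al in 450.371 g formula = 5.99 wt% Al.
Second mineral: 41.282 g Al in 270.691 g formula = 15.25 wt% Al.
5.99% − 15.25% gives a difference of -9.26 percentage points.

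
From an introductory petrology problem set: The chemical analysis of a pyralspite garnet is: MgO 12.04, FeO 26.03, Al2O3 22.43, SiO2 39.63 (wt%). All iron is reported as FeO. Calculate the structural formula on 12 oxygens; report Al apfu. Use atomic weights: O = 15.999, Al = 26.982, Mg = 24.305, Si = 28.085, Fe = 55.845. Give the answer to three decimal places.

MgO (M=40.304): mol = 0.29873; Mg = 0.29873, O = 0.29873.
FeO (M=71.844): mol = 0.36231; Fe = 0.36231, O = 0.36231.
Al2O3 (M=101.961): mol = 0.21999; Al = 0.43998, O = 0.65997.
SiO2 (M=60.083): mol = 0.65959; Si = 0.65959, O = 1.31918.
ΣO = 2.64019; factor = 12/ΣO = 4.54513.
Al apfu = 0.43998 × 4.54513 = 2.000.

2.000 Al apfu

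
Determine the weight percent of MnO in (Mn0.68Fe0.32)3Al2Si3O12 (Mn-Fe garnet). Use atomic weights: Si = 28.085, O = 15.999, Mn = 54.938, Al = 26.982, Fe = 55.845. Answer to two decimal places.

29.18 wt%

Formula mass = 495.892 g/mol.
2.04 Mn → 2.0400 mol MnO per formula unit; M(MnO) = 70.937, so MnO mass = 144.711 g.
144.711/495.892 × 100 = 29.18 wt%.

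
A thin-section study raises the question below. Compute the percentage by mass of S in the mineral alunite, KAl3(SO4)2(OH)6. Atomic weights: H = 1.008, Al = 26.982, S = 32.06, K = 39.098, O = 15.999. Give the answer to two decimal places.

M(KAl3(SO4)2(OH)6) = 414.198 g/mol.
S contributes 2 × 32.06 = 64.120 g per mole.
64.120/414.198 = 0.1548 → 15.48%.

15.48 mass %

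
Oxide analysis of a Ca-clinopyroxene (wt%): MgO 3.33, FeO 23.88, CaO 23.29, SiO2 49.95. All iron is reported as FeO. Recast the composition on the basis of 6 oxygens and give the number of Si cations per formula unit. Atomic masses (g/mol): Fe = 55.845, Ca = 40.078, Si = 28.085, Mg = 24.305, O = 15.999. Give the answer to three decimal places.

2.001 Si apfu

3.33 wt% MgO ÷ 40.304 g/mol = 0.08262 mol, giving 0.08262 Mg and 0.08262 O.
23.88 wt% FeO ÷ 71.844 g/mol = 0.33239 mol, giving 0.33239 Fe and 0.33239 O.
23.29 wt% CaO ÷ 56.077 g/mol = 0.41532 mol, giving 0.41532 Ca and 0.41532 O.
49.95 wt% SiO2 ÷ 60.083 g/mol = 0.83135 mol, giving 0.83135 Si and 1.66270 O.
Oxygen sums to 2.49303; scaling by 6/2.49303 = 2.40671 puts the formula on 6 O.
Si: 0.83135 × 2.40671 = 2.001 atoms per formula unit.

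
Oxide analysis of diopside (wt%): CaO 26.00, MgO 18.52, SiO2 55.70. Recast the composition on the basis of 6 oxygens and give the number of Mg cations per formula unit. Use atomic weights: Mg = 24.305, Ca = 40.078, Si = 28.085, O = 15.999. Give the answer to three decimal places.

26.00 wt% CaO ÷ 56.077 g/mol = 0.46365 mol, giving 0.46365 Ca and 0.46365 O.
18.52 wt% MgO ÷ 40.304 g/mol = 0.45951 mol, giving 0.45951 Mg and 0.45951 O.
55.70 wt% SiO2 ÷ 60.083 g/mol = 0.92705 mol, giving 0.92705 Si and 1.85410 O.
Oxygen sums to 2.77726; scaling by 6/2.77726 = 2.16040 puts the formula on 6 O.
Mg: 0.45951 × 2.16040 = 0.993 atoms per formula unit.

0.993 Mg apfu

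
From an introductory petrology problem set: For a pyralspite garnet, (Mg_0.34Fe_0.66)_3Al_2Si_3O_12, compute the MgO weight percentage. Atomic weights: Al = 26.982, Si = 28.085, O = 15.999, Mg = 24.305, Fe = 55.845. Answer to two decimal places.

8.83 wt%

M((Mg_0.34Fe_0.66)_3Al_2Si_3O_12) = 465.571 g/mol; M(MgO) = 40.304 g/mol.
Moles MgO per formula unit = 1.02 Mg ÷ 1 = 1.0200.
MgO fraction = (1.0200 × 40.304) / 465.571 = 41.110/465.571 = 0.0883.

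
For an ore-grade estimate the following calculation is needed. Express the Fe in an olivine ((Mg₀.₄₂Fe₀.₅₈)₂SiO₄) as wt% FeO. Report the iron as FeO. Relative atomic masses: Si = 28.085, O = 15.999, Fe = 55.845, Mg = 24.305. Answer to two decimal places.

M((Mg₀.₄₂Fe₀.₅₈)₂SiO₄) = 177.277 g/mol; M(FeO) = 71.844 g/mol.
Moles FeO per formula unit = 1.16 Fe ÷ 1 = 1.1600.
FeO fraction = (1.1600 × 71.844) / 177.277 = 83.339/177.277 = 0.4701.

47.01 wt%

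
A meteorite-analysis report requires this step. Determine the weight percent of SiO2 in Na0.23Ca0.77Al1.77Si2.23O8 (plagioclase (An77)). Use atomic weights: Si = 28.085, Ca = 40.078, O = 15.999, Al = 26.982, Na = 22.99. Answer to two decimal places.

Formula mass = 274.527 g/mol.
2.23 Si → 2.2300 mol SiO2 per formula unit; M(SiO2) = 60.083, so SiO2 mass = 133.985 g.
133.985/274.527 × 100 = 48.81 wt%.

48.81 wt%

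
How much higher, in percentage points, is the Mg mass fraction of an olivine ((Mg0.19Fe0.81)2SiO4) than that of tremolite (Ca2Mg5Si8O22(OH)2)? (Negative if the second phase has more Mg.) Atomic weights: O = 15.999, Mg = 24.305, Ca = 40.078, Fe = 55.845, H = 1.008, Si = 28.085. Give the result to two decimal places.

-10.14 percentage points

Mg in (Mg0.19Fe0.81)2SiO4: molar mass 191.786 g/mol; 0.38×24.305 = 9.236 g → 4.82 wt%.
Mg in Ca2Mg5Si8O22(OH)2: molar mass 812.353 g/mol; 5×24.305 = 121.525 g → 14.96 wt%.
Difference = 4.82 − 14.96 = -10.14 percentage points.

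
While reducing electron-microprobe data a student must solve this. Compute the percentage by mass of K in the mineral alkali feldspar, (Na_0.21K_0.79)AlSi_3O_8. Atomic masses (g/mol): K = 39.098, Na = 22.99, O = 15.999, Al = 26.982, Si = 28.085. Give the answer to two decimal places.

Molar mass of (Na_0.21K_0.79)AlSi_3O_8: 0.21×22.99 + 0.79×39.098 + 1×26.982 + 3×28.085 + 8×15.999 = 274.944 g/mol.
Mass of K per formula unit: 0.79 × 39.098 = 30.887 g.
Weight fraction K = 30.887 / 274.944 = 0.1123.

11.23 weight percent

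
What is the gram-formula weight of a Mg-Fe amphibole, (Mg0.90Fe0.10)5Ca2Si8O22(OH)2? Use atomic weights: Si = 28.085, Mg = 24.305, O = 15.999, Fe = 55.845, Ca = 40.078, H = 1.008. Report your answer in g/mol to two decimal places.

Mg: 4.50 × 24.305 = 109.3725
Fe: 0.50 × 55.845 = 27.9225
Ca: 2 × 40.078 = 80.1560
Si: 8 × 28.085 = 224.6800
O: 24 × 15.999 = 383.9760
H: 2 × 1.008 = 2.0160
Summing the contributions gives the formula mass.

828.12 g/mol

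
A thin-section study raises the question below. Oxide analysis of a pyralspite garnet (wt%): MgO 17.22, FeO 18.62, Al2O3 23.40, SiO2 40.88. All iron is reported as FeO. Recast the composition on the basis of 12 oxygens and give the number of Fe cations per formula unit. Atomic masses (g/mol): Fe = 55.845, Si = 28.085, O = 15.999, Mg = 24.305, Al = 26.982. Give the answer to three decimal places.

1.137 Fe apfu

MgO (M=40.304): mol = 0.42725; Mg = 0.42725, O = 0.42725.
FeO (M=71.844): mol = 0.25917; Fe = 0.25917, O = 0.25917.
Al2O3 (M=101.961): mol = 0.22950; Al = 0.45900, O = 0.68850.
SiO2 (M=60.083): mol = 0.68039; Si = 0.68039, O = 1.36078.
ΣO = 2.73570; factor = 12/ΣO = 4.38645.
Fe apfu = 0.25917 × 4.38645 = 1.137.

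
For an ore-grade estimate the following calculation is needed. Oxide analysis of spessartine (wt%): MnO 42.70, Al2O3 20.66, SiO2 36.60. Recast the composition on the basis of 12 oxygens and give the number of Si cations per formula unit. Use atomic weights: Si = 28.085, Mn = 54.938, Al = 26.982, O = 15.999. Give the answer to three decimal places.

MnO: 42.70/70.937 = 0.60194 mol → 0.60194 mol Mn, 0.60194 mol O.
Al2O3: 20.66/101.961 = 0.20263 mol → 0.40526 mol Al, 0.60789 mol O.
SiO2: 36.60/60.083 = 0.60916 mol → 0.60916 mol Si, 1.21832 mol O.
Total oxygen = 2.42815 mol. Normalization factor = 12/2.42815 = 4.94203.
Si per 12 O = 0.60916 × 4.94203 = 3.010.

3.010 Si apfu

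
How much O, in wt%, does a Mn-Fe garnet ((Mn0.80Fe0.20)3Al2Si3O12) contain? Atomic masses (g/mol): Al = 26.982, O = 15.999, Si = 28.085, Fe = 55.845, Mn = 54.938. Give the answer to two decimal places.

Formula mass = 2.40·54.938 + 0.60·55.845 + 2·26.982 + 3·28.085 + 12·15.999 = 495.565 g/mol, of which 191.988 g is O.
So O makes up 191.988/495.565 = 0.3874 of the mass, i.e. 38.74%.

38.74 wt%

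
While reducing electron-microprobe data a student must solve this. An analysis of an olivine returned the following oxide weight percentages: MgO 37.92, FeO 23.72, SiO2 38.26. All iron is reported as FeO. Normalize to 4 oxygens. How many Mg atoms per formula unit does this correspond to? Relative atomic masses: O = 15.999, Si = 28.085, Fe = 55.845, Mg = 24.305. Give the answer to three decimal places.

1.479 Mg apfu

MgO: 37.92/40.304 = 0.94085 mol → 0.94085 mol Mg, 0.94085 mol O.
FeO: 23.72/71.844 = 0.33016 mol → 0.33016 mol Fe, 0.33016 mol O.
SiO2: 38.26/60.083 = 0.63679 mol → 0.63679 mol Si, 1.27358 mol O.
Total oxygen = 2.54459 mol. Normalization factor = 4/2.54459 = 1.57196.
Mg per 4 O = 0.94085 × 1.57196 = 1.479.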